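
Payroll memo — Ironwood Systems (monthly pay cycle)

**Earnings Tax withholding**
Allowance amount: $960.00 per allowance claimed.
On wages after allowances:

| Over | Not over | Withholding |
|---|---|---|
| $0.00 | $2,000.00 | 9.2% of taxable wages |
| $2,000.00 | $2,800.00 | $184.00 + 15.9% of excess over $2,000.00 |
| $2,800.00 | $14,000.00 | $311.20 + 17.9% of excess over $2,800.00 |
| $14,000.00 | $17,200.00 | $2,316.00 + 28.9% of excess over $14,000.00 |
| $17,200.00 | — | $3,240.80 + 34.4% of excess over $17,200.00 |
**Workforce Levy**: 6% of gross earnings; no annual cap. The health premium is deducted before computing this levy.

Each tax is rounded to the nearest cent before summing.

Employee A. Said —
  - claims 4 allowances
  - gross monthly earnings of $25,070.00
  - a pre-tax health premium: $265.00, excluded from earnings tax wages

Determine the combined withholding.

$6,024.26

Earnings Tax: taxable = $25,070.00 − $265.00 − 4×$960.00 = $20,965.00
  $3,240.80 + 34.4% × ($20,965.00 − $17,200.00) = $3,240.80 + 34.4% × $3,765.00 = $4,535.96
Workforce Levy: 6% × $24,805.00 = $1,488.30
Total: $4,535.96 + $1,488.30 = $6,024.26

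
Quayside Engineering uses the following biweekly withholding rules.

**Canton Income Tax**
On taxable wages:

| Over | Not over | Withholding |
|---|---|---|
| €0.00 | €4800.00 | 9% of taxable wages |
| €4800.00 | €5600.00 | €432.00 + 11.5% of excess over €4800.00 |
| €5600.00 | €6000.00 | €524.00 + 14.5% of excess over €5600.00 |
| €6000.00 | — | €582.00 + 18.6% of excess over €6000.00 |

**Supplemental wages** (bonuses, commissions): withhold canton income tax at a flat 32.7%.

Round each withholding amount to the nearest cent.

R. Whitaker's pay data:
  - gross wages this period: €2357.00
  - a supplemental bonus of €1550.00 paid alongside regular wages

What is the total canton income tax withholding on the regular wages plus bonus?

€718.98

Canton Income Tax: taxable = €2357.00
  9% × €2357.00 = €212.13
Supplemental (32.7% flat on bonus): 32.7% × €1550.00 = €506.85
Total canton income tax: €212.13 + €506.85 = €718.98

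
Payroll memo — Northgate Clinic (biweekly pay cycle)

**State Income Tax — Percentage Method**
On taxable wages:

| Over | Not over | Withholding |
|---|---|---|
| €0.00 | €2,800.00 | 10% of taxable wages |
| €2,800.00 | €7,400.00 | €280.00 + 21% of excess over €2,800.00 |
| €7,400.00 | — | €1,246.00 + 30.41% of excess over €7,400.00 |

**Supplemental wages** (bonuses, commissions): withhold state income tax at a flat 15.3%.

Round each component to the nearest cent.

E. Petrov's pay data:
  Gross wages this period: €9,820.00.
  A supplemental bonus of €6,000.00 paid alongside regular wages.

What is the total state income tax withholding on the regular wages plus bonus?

State Income Tax: taxable = €9,820.00
  €1,246.00 + 30.41% × (€9,820.00 − €7,400.00) = €1,246.00 + 30.41% × €2,420.00 = €1,981.92
Supplemental (15.3% flat on bonus): 15.3% × €6,000.00 = €918.00
Total state income tax: €1,981.92 + €918.00 = €2,899.92

€2,899.92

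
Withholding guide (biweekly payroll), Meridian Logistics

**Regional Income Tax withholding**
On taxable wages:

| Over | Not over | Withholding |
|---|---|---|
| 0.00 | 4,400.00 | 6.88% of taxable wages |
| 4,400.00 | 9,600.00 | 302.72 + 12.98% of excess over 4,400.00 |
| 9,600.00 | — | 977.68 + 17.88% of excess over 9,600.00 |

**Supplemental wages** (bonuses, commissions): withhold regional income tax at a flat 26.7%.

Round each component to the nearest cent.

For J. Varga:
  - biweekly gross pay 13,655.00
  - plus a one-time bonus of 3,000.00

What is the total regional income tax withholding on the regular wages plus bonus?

Regional Income Tax: taxable = 13,655.00
  977.68 + 17.88% × (13,655.00 − 9,600.00) = 977.68 + 17.88% × 4,055.00 = 1,702.71
Supplemental (26.7% flat on bonus): 26.7% × 3,000.00 = 801.00
Total regional income tax: 1,702.71 + 801.00 = 2,503.71

2,503.71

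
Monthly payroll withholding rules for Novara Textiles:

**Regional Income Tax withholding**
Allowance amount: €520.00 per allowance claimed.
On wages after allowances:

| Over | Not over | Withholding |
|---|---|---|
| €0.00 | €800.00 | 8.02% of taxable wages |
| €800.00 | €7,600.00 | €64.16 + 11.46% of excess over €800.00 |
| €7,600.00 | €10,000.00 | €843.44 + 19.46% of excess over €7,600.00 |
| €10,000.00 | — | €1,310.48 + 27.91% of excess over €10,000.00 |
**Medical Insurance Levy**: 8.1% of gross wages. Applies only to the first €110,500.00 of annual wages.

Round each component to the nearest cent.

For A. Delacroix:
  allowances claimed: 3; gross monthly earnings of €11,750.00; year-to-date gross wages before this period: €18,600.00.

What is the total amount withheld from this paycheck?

€2,315.26

Regional Income Tax: taxable = €11,750.00 − 3×€520.00 = €10,190.00
  €1,310.48 + 27.91% × (€10,190.00 − €10,000.00) = €1,310.48 + 27.91% × €190.00 = €1,363.51
Medical Insurance Levy: 8.1% × €11,750.00 = €951.75
Total: €1,363.51 + €951.75 = €2,315.26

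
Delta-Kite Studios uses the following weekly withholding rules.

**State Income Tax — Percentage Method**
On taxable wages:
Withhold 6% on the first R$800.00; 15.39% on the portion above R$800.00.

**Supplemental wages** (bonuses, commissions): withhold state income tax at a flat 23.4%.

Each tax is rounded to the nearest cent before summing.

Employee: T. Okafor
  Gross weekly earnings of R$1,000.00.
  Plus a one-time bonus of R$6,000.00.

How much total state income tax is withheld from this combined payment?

State Income Tax: taxable = R$1,000.00
  R$48.00 + 15.39% × (R$1,000.00 − R$800.00) = R$48.00 + 15.39% × R$200.00 = R$78.78
Supplemental (23.4% flat on bonus): 23.4% × R$6,000.00 = R$1,404.00
Total state income tax: R$78.78 + R$1,404.00 = R$1,482.78

R$1,482.78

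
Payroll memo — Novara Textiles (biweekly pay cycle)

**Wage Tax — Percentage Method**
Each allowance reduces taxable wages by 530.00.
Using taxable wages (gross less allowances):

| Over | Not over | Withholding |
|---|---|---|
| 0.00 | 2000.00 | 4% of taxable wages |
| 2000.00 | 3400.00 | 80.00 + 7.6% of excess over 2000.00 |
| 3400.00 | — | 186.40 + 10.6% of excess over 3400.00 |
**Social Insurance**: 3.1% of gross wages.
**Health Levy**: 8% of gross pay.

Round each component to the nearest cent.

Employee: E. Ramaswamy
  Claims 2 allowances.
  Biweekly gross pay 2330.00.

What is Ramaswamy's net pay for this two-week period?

2020.57

Wage Tax: taxable = 2330.00 − 2×530.00 = 1270.00
  4% × 1270.00 = 50.80
Social Insurance: 3.1% × 2330.00 = 72.23
Health Levy: 8% × 2330.00 = 186.40
Total withheld: 50.80 + 72.23 + 186.40 = 309.43
Net pay: 2330.00 − 309.43 = 2020.57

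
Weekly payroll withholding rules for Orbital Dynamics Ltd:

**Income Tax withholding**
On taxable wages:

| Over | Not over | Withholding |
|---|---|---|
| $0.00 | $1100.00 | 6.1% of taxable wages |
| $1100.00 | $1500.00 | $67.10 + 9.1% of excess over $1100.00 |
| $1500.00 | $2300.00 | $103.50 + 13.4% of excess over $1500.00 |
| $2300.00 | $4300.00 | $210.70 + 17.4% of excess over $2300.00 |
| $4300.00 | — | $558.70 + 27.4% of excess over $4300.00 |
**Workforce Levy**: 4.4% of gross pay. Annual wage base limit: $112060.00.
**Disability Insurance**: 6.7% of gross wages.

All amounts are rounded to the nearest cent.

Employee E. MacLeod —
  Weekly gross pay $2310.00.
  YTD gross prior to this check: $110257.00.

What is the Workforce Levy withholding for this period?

Workforce Levy: cap $112060.00 − YTD $110257.00 = $1803.00 subject; 4.4% × $1803.00 = $79.33

$79.33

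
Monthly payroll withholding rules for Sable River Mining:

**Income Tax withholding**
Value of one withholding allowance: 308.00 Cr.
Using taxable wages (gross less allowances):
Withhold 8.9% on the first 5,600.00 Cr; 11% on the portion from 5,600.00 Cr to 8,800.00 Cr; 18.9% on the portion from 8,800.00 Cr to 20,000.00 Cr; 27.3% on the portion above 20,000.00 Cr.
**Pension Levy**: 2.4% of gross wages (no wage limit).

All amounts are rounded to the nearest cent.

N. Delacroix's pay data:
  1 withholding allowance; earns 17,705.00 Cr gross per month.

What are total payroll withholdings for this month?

2,900.15 Cr

Income Tax: taxable = 17,705.00 Cr − 1×308.00 Cr = 17,397.00 Cr
  850.40 Cr + 18.9% × (17,397.00 Cr − 8,800.00 Cr) = 850.40 Cr + 18.9% × 8,597.00 Cr = 2,475.23 Cr
Pension Levy: 2.4% × 17,705.00 Cr = 424.92 Cr
Total: 2,475.23 Cr + 424.92 Cr = 2,900.15 Cr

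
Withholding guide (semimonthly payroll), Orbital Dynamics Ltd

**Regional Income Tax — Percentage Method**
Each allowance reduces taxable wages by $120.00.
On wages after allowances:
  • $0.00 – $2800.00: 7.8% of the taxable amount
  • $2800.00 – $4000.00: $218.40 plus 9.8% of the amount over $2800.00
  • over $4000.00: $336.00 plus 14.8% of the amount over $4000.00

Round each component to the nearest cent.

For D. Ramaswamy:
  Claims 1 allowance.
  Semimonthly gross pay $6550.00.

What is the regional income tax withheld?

$695.64

Regional Income Tax: taxable = $6550.00 − 1×$120.00 = $6430.00
  $336.00 + 14.8% × ($6430.00 − $4000.00) = $336.00 + 14.8% × $2430.00 = $695.64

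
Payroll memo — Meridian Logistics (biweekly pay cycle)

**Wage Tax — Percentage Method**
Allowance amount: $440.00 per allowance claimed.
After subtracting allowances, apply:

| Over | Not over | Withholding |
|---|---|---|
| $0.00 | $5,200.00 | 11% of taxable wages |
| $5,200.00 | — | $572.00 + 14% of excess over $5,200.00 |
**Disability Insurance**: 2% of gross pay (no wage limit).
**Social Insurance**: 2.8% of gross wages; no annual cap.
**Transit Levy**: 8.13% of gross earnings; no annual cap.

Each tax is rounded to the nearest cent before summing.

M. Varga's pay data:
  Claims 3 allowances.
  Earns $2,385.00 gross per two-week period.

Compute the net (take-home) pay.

Wage Tax: taxable = $2,385.00 − 3×$440.00 = $1,065.00
  11% × $1,065.00 = $117.15
Disability Insurance: 2% × $2,385.00 = $47.70
Social Insurance: 2.8% × $2,385.00 = $66.78
Transit Levy: 8.13% × $2,385.00 = $193.90
Total withheld: $117.15 + $47.70 + $66.78 + $193.90 = $425.53
Net pay: $2,385.00 − $425.53 = $1,959.47

$1,959.47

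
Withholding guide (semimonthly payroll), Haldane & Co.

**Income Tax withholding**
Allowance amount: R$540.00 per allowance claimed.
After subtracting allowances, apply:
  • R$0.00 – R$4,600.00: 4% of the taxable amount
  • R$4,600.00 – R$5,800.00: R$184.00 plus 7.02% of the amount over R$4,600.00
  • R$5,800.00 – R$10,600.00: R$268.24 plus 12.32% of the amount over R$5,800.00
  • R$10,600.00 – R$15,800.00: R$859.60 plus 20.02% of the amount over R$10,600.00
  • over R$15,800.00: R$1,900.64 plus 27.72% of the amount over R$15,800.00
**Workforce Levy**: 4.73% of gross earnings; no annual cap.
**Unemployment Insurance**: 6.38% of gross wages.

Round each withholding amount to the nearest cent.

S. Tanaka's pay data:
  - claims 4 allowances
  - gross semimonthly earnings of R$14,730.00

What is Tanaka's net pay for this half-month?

R$11,839.51

Income Tax: taxable = R$14,730.00 − 4×R$540.00 = R$12,570.00
  R$859.60 + 20.02% × (R$12,570.00 − R$10,600.00) = R$859.60 + 20.02% × R$1,970.00 = R$1,253.99
Workforce Levy: 4.73% × R$14,730.00 = R$696.73
Unemployment Insurance: 6.38% × R$14,730.00 = R$939.77
Total withheld: R$1,253.99 + R$696.73 + R$939.77 = R$2,890.49
Net pay: R$14,730.00 − R$2,890.49 = R$11,839.51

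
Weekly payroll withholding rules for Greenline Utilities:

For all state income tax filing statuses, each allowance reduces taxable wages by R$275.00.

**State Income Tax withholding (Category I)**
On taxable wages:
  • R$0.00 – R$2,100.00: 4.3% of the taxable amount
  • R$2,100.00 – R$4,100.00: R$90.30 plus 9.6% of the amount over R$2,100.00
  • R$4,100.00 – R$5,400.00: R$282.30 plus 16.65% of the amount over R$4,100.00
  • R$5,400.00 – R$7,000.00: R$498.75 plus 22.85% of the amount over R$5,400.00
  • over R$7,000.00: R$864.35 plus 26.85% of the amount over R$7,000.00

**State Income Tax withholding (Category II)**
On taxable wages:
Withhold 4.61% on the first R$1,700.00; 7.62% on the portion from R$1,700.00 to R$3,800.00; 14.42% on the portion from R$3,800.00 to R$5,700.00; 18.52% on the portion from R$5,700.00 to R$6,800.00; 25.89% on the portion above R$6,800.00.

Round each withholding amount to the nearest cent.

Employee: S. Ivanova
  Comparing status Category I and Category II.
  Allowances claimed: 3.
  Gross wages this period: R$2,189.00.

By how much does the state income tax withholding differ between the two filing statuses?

State Income Tax (Category I): taxable = R$2,189.00 − 3×R$275.00 = R$1,364.00
  4.3% × R$1,364.00 = R$58.65
State Income Tax (Category II): taxable = R$2,189.00 − 3×R$275.00 = R$1,364.00
  4.61% × R$1,364.00 = R$62.88
Difference: |R$58.65 − R$62.88| = R$4.23 (higher under Category II)

R$4.23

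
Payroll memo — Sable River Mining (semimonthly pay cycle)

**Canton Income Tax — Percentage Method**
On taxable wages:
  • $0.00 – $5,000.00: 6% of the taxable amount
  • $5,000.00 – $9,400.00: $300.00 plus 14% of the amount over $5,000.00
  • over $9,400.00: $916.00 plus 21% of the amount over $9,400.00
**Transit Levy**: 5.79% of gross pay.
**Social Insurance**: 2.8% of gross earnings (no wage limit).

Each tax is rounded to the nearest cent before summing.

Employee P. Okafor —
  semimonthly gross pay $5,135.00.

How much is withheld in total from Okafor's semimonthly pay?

$760.00

Canton Income Tax: taxable = $5,135.00
  $300.00 + 14% × ($5,135.00 − $5,000.00) = $300.00 + 14% × $135.00 = $318.90
Transit Levy: 5.79% × $5,135.00 = $297.32
Social Insurance: 2.8% × $5,135.00 = $143.78
Total: $318.90 + $297.32 + $143.78 = $760.00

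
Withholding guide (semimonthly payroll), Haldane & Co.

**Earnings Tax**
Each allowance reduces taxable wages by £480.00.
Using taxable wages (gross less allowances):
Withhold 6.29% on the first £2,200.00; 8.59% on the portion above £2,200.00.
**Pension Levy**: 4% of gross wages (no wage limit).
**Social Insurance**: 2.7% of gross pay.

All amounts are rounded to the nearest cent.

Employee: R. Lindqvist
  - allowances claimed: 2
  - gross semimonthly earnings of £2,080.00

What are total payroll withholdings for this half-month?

£209.81

Earnings Tax: taxable = £2,080.00 − 2×£480.00 = £1,120.00
  6.29% × £1,120.00 = £70.45
Pension Levy: 4% × £2,080.00 = £83.20
Social Insurance: 2.7% × £2,080.00 = £56.16
Total: £70.45 + £83.20 + £56.16 = £209.81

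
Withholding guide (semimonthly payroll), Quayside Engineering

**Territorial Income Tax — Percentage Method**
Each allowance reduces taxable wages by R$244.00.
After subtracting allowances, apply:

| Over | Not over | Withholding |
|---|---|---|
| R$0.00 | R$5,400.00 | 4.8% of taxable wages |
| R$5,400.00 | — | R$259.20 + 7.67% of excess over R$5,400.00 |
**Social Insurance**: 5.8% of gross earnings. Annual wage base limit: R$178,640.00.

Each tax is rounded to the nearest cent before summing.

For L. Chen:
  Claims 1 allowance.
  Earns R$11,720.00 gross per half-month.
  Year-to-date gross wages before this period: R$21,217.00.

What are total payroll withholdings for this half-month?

R$1,404.99

Territorial Income Tax: taxable = R$11,720.00 − 1×R$244.00 = R$11,476.00
  R$259.20 + 7.67% × (R$11,476.00 − R$5,400.00) = R$259.20 + 7.67% × R$6,076.00 = R$725.23
Social Insurance: 5.8% × R$11,720.00 = R$679.76
Total: R$725.23 + R$679.76 = R$1,404.99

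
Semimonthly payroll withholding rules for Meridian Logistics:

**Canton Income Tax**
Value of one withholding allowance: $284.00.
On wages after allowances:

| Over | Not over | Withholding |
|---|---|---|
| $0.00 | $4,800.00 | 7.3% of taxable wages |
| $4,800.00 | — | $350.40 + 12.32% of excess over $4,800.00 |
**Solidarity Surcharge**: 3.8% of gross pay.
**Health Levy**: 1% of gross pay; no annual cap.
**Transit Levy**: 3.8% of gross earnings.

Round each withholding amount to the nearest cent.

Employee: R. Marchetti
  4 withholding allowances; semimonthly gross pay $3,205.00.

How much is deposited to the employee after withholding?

$2,778.33

Canton Income Tax: taxable = $3,205.00 − 4×$284.00 = $2,069.00
  7.3% × $2,069.00 = $151.04
Solidarity Surcharge: 3.8% × $3,205.00 = $121.79
Health Levy: 1% × $3,205.00 = $32.05
Transit Levy: 3.8% × $3,205.00 = $121.79
Total withheld: $151.04 + $121.79 + $32.05 + $121.79 = $426.67
Net pay: $3,205.00 − $426.67 = $2,778.33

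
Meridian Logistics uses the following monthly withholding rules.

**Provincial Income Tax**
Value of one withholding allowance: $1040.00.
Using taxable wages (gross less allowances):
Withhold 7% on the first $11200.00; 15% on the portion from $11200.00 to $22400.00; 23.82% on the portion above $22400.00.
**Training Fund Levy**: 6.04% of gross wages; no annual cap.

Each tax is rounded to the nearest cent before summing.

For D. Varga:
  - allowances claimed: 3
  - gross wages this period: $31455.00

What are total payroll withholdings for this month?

Provincial Income Tax: taxable = $31455.00 − 3×$1040.00 = $28335.00
  $2464.00 + 23.82% × ($28335.00 − $22400.00) = $2464.00 + 23.82% × $5935.00 = $3877.72
Training Fund Levy: 6.04% × $31455.00 = $1899.88
Total: $3877.72 + $1899.88 = $5777.60

$5777.60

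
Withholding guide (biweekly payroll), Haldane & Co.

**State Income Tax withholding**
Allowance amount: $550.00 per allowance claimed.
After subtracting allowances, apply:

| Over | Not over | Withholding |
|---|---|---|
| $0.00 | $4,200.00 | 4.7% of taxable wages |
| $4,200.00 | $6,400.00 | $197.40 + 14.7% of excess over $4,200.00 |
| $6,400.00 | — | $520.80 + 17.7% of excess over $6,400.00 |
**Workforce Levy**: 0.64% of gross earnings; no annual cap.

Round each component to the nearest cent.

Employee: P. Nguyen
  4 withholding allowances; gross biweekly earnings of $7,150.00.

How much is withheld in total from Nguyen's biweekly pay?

State Income Tax: taxable = $7,150.00 − 4×$550.00 = $4,950.00
  $197.40 + 14.7% × ($4,950.00 − $4,200.00) = $197.40 + 14.7% × $750.00 = $307.65
Workforce Levy: 0.64% × $7,150.00 = $45.76
Total: $307.65 + $45.76 = $353.41

$353.41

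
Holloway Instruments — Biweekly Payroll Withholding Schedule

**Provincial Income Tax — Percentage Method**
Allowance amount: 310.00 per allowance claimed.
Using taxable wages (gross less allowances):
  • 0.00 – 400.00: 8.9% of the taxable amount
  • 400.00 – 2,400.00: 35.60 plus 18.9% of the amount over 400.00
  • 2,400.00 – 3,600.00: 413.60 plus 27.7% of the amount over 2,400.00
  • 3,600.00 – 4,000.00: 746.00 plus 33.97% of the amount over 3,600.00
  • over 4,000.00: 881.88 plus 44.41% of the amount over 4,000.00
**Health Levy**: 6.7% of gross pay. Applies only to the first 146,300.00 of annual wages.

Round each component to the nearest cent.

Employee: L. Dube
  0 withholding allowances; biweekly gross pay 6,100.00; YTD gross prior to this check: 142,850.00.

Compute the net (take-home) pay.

4,054.36

Provincial Income Tax: taxable = 6,100.00
  881.88 + 44.41% × (6,100.00 − 4,000.00) = 881.88 + 44.41% × 2,100.00 = 1,814.49
Health Levy: cap 146,300.00 − YTD 142,850.00 = 3,450.00 subject; 6.7% × 3,450.00 = 231.15
Total withheld: 1,814.49 + 231.15 = 2,045.64
Net pay: 6,100.00 − 2,045.64 = 4,054.36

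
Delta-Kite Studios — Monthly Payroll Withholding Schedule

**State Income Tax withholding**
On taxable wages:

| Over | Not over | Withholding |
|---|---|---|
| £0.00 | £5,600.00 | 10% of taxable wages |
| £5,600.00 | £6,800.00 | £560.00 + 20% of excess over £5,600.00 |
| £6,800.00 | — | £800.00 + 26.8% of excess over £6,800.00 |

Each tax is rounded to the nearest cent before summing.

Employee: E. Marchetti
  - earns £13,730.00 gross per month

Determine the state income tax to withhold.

£2,657.24

State Income Tax: taxable = £13,730.00
  £800.00 + 26.8% × (£13,730.00 − £6,800.00) = £800.00 + 26.8% × £6,930.00 = £2,657.24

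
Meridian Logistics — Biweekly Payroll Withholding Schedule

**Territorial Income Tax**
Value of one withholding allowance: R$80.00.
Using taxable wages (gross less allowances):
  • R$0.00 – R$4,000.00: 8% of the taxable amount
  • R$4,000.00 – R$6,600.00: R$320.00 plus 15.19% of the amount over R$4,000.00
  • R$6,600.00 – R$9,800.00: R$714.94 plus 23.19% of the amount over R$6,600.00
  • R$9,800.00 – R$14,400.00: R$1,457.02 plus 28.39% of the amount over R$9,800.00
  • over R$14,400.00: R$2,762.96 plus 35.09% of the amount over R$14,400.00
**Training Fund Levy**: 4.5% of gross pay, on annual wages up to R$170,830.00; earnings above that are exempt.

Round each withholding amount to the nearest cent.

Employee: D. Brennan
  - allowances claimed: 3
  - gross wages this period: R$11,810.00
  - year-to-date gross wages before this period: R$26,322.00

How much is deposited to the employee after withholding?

Territorial Income Tax: taxable = R$11,810.00 − 3×R$80.00 = R$11,570.00
  R$1,457.02 + 28.39% × (R$11,570.00 − R$9,800.00) = R$1,457.02 + 28.39% × R$1,770.00 = R$1,959.52
Training Fund Levy: 4.5% × R$11,810.00 = R$531.45
Total withheld: R$1,959.52 + R$531.45 = R$2,490.97
Net pay: R$11,810.00 − R$2,490.97 = R$9,319.03

R$9,319.03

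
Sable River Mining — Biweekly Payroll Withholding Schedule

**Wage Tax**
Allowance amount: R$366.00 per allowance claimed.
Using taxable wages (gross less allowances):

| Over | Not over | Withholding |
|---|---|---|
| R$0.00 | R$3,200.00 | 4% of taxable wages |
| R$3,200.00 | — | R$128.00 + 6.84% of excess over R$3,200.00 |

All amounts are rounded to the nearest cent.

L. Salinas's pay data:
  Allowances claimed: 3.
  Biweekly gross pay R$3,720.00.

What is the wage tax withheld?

R$104.88

Wage Tax: taxable = R$3,720.00 − 3×R$366.00 = R$2,622.00
  4% × R$2,622.00 = R$104.88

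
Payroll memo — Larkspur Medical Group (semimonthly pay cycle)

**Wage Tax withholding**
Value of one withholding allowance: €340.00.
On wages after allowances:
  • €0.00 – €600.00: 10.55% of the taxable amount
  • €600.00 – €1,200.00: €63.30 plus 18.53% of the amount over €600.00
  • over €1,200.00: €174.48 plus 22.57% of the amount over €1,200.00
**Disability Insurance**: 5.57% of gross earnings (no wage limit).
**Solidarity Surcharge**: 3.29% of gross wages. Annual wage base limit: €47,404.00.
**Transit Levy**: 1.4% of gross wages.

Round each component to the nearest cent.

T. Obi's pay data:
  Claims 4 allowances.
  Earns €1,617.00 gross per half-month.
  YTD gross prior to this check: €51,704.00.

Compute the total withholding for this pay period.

Wage Tax: taxable = €1,617.00 − 4×€340.00 = €257.00
  10.55% × €257.00 = €27.11
Disability Insurance: 5.57% × €1,617.00 = €90.07
Solidarity Surcharge: YTD €51,704.00 ≥ cap €47,404.00 → €0.00
Transit Levy: 1.4% × €1,617.00 = €22.64
Total: €27.11 + €90.07 + €0.00 + €22.64 = €139.82

€139.82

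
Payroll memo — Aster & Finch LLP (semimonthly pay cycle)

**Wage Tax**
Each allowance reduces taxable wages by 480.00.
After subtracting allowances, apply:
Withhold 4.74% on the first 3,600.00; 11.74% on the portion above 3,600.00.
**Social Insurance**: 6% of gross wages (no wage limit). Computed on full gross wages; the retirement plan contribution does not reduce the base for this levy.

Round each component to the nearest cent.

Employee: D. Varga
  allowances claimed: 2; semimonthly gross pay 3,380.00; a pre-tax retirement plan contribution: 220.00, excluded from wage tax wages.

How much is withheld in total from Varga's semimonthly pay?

Wage Tax: taxable = 3,380.00 − 220.00 − 2×480.00 = 2,200.00
  4.74% × 2,200.00 = 104.28
Social Insurance: 6% × 3,380.00 = 202.80
Total: 104.28 + 202.80 = 307.08

307.08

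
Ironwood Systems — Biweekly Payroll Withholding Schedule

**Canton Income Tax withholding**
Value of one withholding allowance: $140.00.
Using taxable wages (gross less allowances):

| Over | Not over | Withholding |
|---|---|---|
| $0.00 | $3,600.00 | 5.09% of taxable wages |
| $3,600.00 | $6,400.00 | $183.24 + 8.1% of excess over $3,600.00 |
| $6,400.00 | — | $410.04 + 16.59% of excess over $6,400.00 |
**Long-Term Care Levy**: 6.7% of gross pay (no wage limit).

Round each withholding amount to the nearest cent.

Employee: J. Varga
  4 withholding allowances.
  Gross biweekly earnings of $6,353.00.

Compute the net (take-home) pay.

Canton Income Tax: taxable = $6,353.00 − 4×$140.00 = $5,793.00
  $183.24 + 8.1% × ($5,793.00 − $3,600.00) = $183.24 + 8.1% × $2,193.00 = $360.87
Long-Term Care Levy: 6.7% × $6,353.00 = $425.65
Total withheld: $360.87 + $425.65 = $786.52
Net pay: $6,353.00 − $786.52 = $5,566.48

$5,566.48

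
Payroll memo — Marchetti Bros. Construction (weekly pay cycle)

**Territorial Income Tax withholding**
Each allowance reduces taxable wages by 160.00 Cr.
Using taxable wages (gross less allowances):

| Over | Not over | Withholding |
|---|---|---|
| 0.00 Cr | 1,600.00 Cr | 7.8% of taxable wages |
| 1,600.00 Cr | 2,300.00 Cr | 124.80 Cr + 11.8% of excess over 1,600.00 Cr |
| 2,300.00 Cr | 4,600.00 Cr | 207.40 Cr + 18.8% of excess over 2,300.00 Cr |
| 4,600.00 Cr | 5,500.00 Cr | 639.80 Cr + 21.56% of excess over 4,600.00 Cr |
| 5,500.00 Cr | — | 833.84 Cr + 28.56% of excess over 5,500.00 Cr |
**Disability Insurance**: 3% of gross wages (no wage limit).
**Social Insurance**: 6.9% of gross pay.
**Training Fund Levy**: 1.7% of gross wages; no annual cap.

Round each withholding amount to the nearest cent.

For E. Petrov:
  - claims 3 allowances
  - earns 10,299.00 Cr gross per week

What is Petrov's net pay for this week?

Territorial Income Tax: taxable = 10,299.00 Cr − 3×160.00 Cr = 9,819.00 Cr
  833.84 Cr + 28.56% × (9,819.00 Cr − 5,500.00 Cr) = 833.84 Cr + 28.56% × 4,319.00 Cr = 2,067.35 Cr
Disability Insurance: 3% × 10,299.00 Cr = 308.97 Cr
Social Insurance: 6.9% × 10,299.00 Cr = 710.63 Cr
Training Fund Levy: 1.7% × 10,299.00 Cr = 175.08 Cr
Total withheld: 2,067.35 Cr + 308.97 Cr + 710.63 Cr + 175.08 Cr = 3,262.03 Cr
Net pay: 10,299.00 Cr − 3,262.03 Cr = 7,036.97 Cr

7,036.97 Cr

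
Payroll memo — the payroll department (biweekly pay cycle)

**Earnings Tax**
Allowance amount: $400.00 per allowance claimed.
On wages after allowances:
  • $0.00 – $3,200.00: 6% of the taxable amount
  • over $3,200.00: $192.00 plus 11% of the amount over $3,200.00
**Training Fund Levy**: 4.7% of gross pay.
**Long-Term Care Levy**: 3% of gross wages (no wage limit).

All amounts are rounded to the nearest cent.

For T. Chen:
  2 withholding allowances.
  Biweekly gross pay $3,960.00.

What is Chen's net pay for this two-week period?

$3,465.48

Earnings Tax: taxable = $3,960.00 − 2×$400.00 = $3,160.00
  6% × $3,160.00 = $189.60
Training Fund Levy: 4.7% × $3,960.00 = $186.12
Long-Term Care Levy: 3% × $3,960.00 = $118.80
Total withheld: $189.60 + $186.12 + $118.80 = $494.52
Net pay: $3,960.00 − $494.52 = $3,465.48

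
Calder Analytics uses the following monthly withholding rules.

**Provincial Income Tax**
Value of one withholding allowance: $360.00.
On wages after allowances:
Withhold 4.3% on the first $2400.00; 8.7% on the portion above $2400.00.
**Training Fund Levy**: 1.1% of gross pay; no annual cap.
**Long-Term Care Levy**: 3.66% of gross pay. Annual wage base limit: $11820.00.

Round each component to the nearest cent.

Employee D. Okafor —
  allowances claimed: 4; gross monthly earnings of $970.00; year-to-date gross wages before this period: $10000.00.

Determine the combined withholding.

Provincial Income Tax: taxable = $970.00 − 4×$360.00 = $-470.00
  Taxable ≤ 0 → $0.00
Training Fund Levy: 1.1% × $970.00 = $10.67
Long-Term Care Levy: 3.66% × $970.00 = $35.50
Total: $0.00 + $10.67 + $35.50 = $46.17

$46.17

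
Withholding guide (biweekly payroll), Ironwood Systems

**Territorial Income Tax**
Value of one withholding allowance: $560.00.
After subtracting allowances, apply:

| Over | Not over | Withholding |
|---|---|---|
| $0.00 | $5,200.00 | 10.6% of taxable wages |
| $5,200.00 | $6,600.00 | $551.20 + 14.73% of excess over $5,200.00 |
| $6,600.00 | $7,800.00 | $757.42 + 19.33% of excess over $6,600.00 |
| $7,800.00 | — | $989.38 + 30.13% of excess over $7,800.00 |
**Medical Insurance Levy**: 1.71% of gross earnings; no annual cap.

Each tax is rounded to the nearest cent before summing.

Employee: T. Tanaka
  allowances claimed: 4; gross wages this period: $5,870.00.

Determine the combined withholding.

$485.16

Territorial Income Tax: taxable = $5,870.00 − 4×$560.00 = $3,630.00
  10.6% × $3,630.00 = $384.78
Medical Insurance Levy: 1.71% × $5,870.00 = $100.38
Total: $384.78 + $100.38 = $485.16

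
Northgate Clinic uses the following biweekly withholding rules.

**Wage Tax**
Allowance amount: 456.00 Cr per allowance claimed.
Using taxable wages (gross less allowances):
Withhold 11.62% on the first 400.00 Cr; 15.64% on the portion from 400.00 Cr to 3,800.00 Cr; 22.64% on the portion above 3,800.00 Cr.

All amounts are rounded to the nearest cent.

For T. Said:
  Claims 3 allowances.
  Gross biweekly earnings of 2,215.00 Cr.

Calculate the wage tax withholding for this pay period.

Wage Tax: taxable = 2,215.00 Cr − 3×456.00 Cr = 847.00 Cr
  46.48 Cr + 15.64% × (847.00 Cr − 400.00 Cr) = 46.48 Cr + 15.64% × 447.00 Cr = 116.39 Cr

116.39 Cr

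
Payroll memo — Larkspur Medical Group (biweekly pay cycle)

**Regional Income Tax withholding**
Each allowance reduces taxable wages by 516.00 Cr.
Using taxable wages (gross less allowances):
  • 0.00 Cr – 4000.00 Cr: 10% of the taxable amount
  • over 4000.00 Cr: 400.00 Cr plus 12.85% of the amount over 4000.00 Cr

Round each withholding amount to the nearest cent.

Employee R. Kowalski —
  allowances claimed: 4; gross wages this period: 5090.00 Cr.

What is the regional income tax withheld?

302.60 Cr

Regional Income Tax: taxable = 5090.00 Cr − 4×516.00 Cr = 3026.00 Cr
  10% × 3026.00 Cr = 302.60 Cr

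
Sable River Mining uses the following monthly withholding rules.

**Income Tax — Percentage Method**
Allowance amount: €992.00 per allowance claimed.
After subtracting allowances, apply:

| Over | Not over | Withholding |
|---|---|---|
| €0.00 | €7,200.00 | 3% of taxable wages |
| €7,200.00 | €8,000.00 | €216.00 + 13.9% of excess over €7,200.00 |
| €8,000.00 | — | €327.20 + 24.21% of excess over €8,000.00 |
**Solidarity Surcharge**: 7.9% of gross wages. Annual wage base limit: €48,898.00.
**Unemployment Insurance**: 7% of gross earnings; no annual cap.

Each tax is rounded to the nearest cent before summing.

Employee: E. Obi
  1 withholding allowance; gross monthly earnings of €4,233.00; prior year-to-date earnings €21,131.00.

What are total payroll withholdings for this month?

€727.95

Income Tax: taxable = €4,233.00 − 1×€992.00 = €3,241.00
  3% × €3,241.00 = €97.23
Solidarity Surcharge: 7.9% × €4,233.00 = €334.41
Unemployment Insurance: 7% × €4,233.00 = €296.31
Total: €97.23 + €334.41 + €296.31 = €727.95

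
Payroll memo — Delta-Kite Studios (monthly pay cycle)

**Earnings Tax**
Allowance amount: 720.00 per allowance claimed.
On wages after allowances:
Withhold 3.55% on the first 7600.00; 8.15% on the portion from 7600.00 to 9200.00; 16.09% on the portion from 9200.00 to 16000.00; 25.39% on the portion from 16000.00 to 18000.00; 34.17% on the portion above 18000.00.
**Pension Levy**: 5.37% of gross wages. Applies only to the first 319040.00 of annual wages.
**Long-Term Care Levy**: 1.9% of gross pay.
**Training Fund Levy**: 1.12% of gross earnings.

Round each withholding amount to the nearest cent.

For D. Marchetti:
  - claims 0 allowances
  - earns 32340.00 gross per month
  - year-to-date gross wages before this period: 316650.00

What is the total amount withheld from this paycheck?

8007.11

Earnings Tax: taxable = 32340.00
  2002.12 + 34.17% × (32340.00 − 18000.00) = 2002.12 + 34.17% × 14340.00 = 6902.10
Pension Levy: cap 319040.00 − YTD 316650.00 = 2390.00 subject; 5.37% × 2390.00 = 128.34
Long-Term Care Levy: 1.9% × 32340.00 = 614.46
Training Fund Levy: 1.12% × 32340.00 = 362.21
Total: 6902.10 + 128.34 + 614.46 + 362.21 = 8007.11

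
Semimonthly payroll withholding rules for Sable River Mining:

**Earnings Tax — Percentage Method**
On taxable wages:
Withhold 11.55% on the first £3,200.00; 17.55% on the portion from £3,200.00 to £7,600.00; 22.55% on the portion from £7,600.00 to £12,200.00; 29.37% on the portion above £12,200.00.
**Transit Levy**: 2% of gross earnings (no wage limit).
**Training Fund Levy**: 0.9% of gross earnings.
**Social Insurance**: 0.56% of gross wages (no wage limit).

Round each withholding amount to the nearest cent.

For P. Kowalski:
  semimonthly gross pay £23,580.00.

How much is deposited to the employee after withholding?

Earnings Tax: taxable = £23,580.00
  £2,179.10 + 29.37% × (£23,580.00 − £12,200.00) = £2,179.10 + 29.37% × £11,380.00 = £5,521.41
Transit Levy: 2% × £23,580.00 = £471.60
Training Fund Levy: 0.9% × £23,580.00 = £212.22
Social Insurance: 0.56% × £23,580.00 = £132.05
Total withheld: £5,521.41 + £471.60 + £212.22 + £132.05 = £6,337.28
Net pay: £23,580.00 − £6,337.28 = £17,242.72

£17,242.72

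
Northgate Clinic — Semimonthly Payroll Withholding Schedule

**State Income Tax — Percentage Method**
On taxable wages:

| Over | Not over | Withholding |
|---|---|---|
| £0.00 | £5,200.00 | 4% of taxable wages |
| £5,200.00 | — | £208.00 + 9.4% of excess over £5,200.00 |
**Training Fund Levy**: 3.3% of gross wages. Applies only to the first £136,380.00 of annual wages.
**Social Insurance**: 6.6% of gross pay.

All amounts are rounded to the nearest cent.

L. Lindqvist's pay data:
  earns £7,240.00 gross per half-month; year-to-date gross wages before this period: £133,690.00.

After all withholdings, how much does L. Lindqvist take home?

State Income Tax: taxable = £7,240.00
  £208.00 + 9.4% × (£7,240.00 − £5,200.00) = £208.00 + 9.4% × £2,040.00 = £399.76
Training Fund Levy: cap £136,380.00 − YTD £133,690.00 = £2,690.00 subject; 3.3% × £2,690.00 = £88.77
Social Insurance: 6.6% × £7,240.00 = £477.84
Total withheld: £399.76 + £88.77 + £477.84 = £966.37
Net pay: £7,240.00 − £966.37 = £6,273.63

£6,273.63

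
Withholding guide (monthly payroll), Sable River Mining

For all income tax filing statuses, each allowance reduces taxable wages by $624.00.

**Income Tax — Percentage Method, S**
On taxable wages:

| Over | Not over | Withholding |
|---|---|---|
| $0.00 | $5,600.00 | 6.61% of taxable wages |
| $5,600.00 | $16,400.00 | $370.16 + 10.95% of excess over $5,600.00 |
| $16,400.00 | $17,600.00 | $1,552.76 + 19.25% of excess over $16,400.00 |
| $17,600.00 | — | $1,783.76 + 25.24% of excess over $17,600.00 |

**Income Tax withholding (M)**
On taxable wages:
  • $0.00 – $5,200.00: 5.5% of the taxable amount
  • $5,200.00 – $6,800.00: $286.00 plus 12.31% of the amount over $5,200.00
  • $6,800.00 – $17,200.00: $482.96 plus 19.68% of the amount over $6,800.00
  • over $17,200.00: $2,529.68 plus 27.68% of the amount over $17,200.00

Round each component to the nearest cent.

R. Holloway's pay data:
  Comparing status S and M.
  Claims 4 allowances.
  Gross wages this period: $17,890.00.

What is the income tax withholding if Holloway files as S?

Income Tax (S): taxable = $17,890.00 − 4×$624.00 = $15,394.00
  $370.16 + 10.95% × ($15,394.00 − $5,600.00) = $370.16 + 10.95% × $9,794.00 = $1,442.60

$1,442.60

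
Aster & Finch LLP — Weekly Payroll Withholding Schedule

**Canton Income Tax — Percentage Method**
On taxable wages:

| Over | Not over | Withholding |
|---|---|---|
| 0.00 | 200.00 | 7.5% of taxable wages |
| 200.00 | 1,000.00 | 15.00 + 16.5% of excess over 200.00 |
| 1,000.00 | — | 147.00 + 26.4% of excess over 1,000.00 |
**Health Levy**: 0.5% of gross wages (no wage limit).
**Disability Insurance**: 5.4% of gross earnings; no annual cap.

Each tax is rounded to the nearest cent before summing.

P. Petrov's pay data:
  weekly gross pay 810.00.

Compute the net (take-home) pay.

646.56

Canton Income Tax: taxable = 810.00
  15.00 + 16.5% × (810.00 − 200.00) = 15.00 + 16.5% × 610.00 = 115.65
Health Levy: 0.5% × 810.00 = 4.05
Disability Insurance: 5.4% × 810.00 = 43.74
Total withheld: 115.65 + 4.05 + 43.74 = 163.44
Net pay: 810.00 − 163.44 = 646.56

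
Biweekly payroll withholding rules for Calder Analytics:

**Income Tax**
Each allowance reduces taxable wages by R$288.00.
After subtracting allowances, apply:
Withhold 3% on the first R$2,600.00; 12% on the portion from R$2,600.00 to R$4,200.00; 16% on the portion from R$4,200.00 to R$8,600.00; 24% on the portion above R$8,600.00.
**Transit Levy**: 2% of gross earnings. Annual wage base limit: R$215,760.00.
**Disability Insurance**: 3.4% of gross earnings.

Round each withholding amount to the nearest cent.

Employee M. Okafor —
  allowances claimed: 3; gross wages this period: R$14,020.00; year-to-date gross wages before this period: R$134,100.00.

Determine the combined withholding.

Income Tax: taxable = R$14,020.00 − 3×R$288.00 = R$13,156.00
  R$974.00 + 24% × (R$13,156.00 − R$8,600.00) = R$974.00 + 24% × R$4,556.00 = R$2,067.44
Transit Levy: 2% × R$14,020.00 = R$280.40
Disability Insurance: 3.4% × R$14,020.00 = R$476.68
Total: R$2,067.44 + R$280.40 + R$476.68 = R$2,824.52

R$2,824.52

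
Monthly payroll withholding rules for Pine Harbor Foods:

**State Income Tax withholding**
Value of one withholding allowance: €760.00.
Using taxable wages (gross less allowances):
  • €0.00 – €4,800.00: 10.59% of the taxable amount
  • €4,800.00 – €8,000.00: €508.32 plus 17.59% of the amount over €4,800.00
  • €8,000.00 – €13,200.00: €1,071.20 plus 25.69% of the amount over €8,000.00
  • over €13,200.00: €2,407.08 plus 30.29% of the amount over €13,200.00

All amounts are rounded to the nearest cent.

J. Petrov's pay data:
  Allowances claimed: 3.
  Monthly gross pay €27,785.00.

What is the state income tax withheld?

State Income Tax: taxable = €27,785.00 − 3×€760.00 = €25,505.00
  €2,407.08 + 30.29% × (€25,505.00 − €13,200.00) = €2,407.08 + 30.29% × €12,305.00 = €6,134.26

€6,134.26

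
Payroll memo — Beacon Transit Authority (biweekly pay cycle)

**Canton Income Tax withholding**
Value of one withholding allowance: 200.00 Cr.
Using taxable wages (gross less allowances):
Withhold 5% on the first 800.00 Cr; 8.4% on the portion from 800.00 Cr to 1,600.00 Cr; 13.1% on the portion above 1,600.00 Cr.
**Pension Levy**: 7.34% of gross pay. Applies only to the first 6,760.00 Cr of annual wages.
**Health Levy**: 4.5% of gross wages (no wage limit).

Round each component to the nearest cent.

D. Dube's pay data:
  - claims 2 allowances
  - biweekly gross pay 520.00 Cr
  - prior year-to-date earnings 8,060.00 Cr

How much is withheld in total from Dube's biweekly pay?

29.40 Cr

Canton Income Tax: taxable = 520.00 Cr − 2×200.00 Cr = 120.00 Cr
  5% × 120.00 Cr = 6.00 Cr
Pension Levy: YTD 8,060.00 Cr ≥ cap 6,760.00 Cr → 0.00 Cr
Health Levy: 4.5% × 520.00 Cr = 23.40 Cr
Total: 6.00 Cr + 0.00 Cr + 23.40 Cr = 29.40 Cr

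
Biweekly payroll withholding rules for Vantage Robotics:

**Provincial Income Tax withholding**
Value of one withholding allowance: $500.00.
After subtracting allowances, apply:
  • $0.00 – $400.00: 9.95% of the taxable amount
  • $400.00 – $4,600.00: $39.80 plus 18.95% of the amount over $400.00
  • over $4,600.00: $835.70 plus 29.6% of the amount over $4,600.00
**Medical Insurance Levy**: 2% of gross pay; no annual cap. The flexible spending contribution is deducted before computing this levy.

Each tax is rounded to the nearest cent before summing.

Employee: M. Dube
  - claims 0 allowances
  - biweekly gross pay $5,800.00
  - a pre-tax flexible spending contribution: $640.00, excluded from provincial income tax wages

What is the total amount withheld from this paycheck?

Provincial Income Tax: taxable = $5,800.00 − $640.00 = $5,160.00
  $835.70 + 29.6% × ($5,160.00 − $4,600.00) = $835.70 + 29.6% × $560.00 = $1,001.46
Medical Insurance Levy: 2% × $5,160.00 = $103.20
Total: $1,001.46 + $103.20 = $1,104.66

$1,104.66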